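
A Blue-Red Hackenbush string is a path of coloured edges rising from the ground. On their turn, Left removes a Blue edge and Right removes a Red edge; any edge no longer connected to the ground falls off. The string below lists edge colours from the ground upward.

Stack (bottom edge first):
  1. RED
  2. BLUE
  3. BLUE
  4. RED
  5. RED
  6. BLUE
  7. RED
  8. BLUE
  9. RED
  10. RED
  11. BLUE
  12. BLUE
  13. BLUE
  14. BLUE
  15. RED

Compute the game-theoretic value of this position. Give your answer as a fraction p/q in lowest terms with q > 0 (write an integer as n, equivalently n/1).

-6851/16384

v_1 [R]  L=[(no moves)]  R=[0]  = -1
v_2 [RB]  L=[-1]  R=[0]  = -1/2
v_3 [RBB]  L=[-1, -1/2]  R=[0]  = -1/4
v_4 [RBBR]  L=[-1, -1/2]  R=[-1/4, 0]  = -3/8
v_5 [RBBRR]  L=[-1, -1/2]  R=[-3/8, -1/4, 0]  = -7/16
v_6 [RBBRRB]  L=[-1, -1/2, -7/16]  R=[-3/8, -1/4, 0]  = -13/32
v_7 [RBBRRBR]  L=[-1, -1/2, -7/16]  R=[-13/32, -3/8, -1/4, 0]  = -27/64
v_8 [RBBRRBRB]  L=[-1, -1/2, -7/16, -27/64]  R=[-13/32, -3/8, -1/4, 0]  = -53/128
v_9 [RBBRRBRBR]  L=[-1, -1/2, -7/16, -27/64]  R=[-53/128, -13/32, -3/8, -1/4, 0]  = -107/256
v_10 [RBBRRBRBRR]  L=[-1, -1/2, -7/16, -27/64]  R=[-107/256, -53/128, -13/32, -3/8, -1/4, 0]  = -215/512
v_11 [RBBRRBRBRRB]  L=[-1, -1/2, -7/16, -27/64, -215/512]  R=[-107/256, -53/128, -13/32, -3/8, -1/4, 0]  = -429/1024
v_12 [RBBRRBRBRRBB]  L=[-1, -1/2, -7/16, -27/64, -215/512, -429/1024]  R=[-107/256, -53/128, -13/32, -3/8, -1/4, 0]  = -857/2048
v_13 [RBBRRBRBRRBBB]  L=[-1, -1/2, -7/16, -27/64, -215/512, -429/1024, -857/2048]  R=[-107/256, -53/128, -13/32, -3/8, -1/4, 0]  = -1713/4096
v_14 [RBBRRBRBRRBBBB]  L=[-1, -1/2, -7/16, -27/64, -215/512, -429/1024, -857/2048, -1713/4096]  R=[-107/256, -53/128, -13/32, -3/8, -1/4, 0]  = -3425/8192
v_15 [RBBRRBRBRRBBBBR]  L=[-1, -1/2, -7/16, -27/64, -215/512, -429/1024, -857/2048, -1713/4096]  R=[-3425/8192, -107/256, -53/128, -13/32, -3/8, -1/4, 0]  = -6851/16384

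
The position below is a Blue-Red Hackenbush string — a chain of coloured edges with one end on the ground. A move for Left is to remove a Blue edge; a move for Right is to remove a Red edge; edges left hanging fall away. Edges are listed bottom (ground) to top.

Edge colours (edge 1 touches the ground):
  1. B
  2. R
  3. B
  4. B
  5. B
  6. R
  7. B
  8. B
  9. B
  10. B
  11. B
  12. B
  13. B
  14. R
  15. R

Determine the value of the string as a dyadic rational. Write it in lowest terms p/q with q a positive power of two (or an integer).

15353/16384

edge 1 of 15 (B): { 0 | (no moves) } -> 1
edge 2 of 15 (R): { 0 | 1 } -> 1/2
edge 3 of 15 (B): { 0 1/2 | 1 } -> 3/4
edge 4 of 15 (B): { 0 1/2 3/4 | 1 } -> 7/8
edge 5 of 15 (B): { 0 1/2 3/4 7/8 | 1 } -> 15/16
edge 6 of 15 (R): { 0 1/2 3/4 7/8 | 15/16 1 } -> 29/32
edge 7 of 15 (B): { 0 1/2 3/4 7/8 29/32 | 15/16 1 } -> 59/64
edge 8 of 15 (B): { 0 1/2 3/4 7/8 29/32 59/64 | 15/16 1 } -> 119/128
edge 9 of 15 (B): { 0 1/2 3/4 7/8 29/32 59/64 119/128 | 15/16 1 } -> 239/256
edge 10 of 15 (B): { 0 1/2 3/4 7/8 29/32 59/64 119/128 239/256 | 15/16 1 } -> 479/512
edge 11 of 15 (B): { 0 1/2 3/4 7/8 29/32 59/64 119/128 239/256 479/512 | 15/16 1 } -> 959/1024
edge 12 of 15 (B): { 0 1/2 3/4 7/8 29/32 59/64 119/128 239/256 479/512 959/1024 | 15/16 1 } -> 1919/2048
edge 13 of 15 (B): { 0 1/2 3/4 7/8 29/32 59/64 119/128 239/256 479/512 959/1024 1919/2048 | 15/16 1 } -> 3839/4096
edge 14 of 15 (R): { 0 1/2 3/4 7/8 29/32 59/64 119/128 239/256 479/512 959/1024 1919/2048 | 3839/4096 15/16 1 } -> 7677/8192
edge 15 of 15 (R): { 0 1/2 3/4 7/8 29/32 59/64 119/128 239/256 479/512 959/1024 1919/2048 | 7677/8192 3839/4096 15/16 1 } -> 15353/16384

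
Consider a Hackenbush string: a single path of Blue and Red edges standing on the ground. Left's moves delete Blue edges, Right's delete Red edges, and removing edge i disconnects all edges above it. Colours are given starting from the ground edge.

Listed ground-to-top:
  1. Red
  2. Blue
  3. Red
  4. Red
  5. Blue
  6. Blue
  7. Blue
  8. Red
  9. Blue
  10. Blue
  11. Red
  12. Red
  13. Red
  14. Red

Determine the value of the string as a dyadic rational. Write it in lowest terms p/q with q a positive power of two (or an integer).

Build v(s[:k]) for k = 1..14, string s = Red Blue Red Red Blue Blue Blue Red Blue Blue Red Red Red Red.
edge 1 of 14 (Red): { none | 0 } = -1
edge 2 of 14 (Blue): { -1 | 0 } = -1/2
edge 3 of 14 (Red): { -1 | -1/2 0 } = -3/4
edge 4 of 14 (Red): { -1 | -3/4 -1/2 0 } = -7/8
edge 5 of 14 (Blue): { -1 -7/8 | -3/4 -1/2 0 } = -13/16
edge 6 of 14 (Blue): { -1 -7/8 -13/16 | -3/4 -1/2 0 } = -25/32
edge 7 of 14 (Blue): { -1 -7/8 -13/16 -25/32 | -3/4 -1/2 0 } = -49/64
edge 8 of 14 (Red): { -1 -7/8 -13/16 -25/32 | -49/64 -3/4 -1/2 0 } = -99/128
edge 9 of 14 (Blue): { -1 -7/8 -13/16 -25/32 -99/128 | -49/64 -3/4 -1/2 0 } = -197/256
edge 10 of 14 (Blue): { -1 -7/8 -13/16 -25/32 -99/128 -197/256 | -49/64 -3/4 -1/2 0 } = -393/512
edge 11 of 14 (Red): { -1 -7/8 -13/16 -25/32 -99/128 -197/256 | -393/512 -49/64 -3/4 -1/2 0 } = -787/1024
edge 12 of 14 (Red): { -1 -7/8 -13/16 -25/32 -99/128 -197/256 | -787/1024 -393/512 -49/64 -3/4 -1/2 0 } = -1575/2048
edge 13 of 14 (Red): { -1 -7/8 -13/16 -25/32 -99/128 -197/256 | -1575/2048 -787/1024 -393/512 -49/64 -3/4 -1/2 0 } = -3151/4096
edge 14 of 14 (Red): { -1 -7/8 -13/16 -25/32 -99/128 -197/256 | -3151/4096 -1575/2048 -787/1024 -393/512 -49/64 -3/4 -1/2 0 } = -6303/8192

-6303/8192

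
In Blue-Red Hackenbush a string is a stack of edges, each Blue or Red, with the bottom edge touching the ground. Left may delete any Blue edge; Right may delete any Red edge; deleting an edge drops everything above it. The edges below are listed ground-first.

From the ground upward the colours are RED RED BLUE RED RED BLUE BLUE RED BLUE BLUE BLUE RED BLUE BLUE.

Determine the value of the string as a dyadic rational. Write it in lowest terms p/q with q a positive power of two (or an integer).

edge 1 of 14 (RED): { · | 0 } — -1
edge 2 of 14 (RED): { · | -1 0 } — -2
edge 3 of 14 (BLUE): { -2 | -1 0 } — -3/2
edge 4 of 14 (RED): { -2 | -3/2 -1 0 } — -7/4
edge 5 of 14 (RED): { -2 | -7/4 -3/2 -1 0 } — -15/8
edge 6 of 14 (BLUE): { -2 -15/8 | -7/4 -3/2 -1 0 } — -29/16
edge 7 of 14 (BLUE): { -2 -15/8 -29/16 | -7/4 -3/2 -1 0 } — -57/32
edge 8 of 14 (RED): { -2 -15/8 -29/16 | -57/32 -7/4 -3/2 -1 0 } — -115/64
edge 9 of 14 (BLUE): { -2 -15/8 -29/16 -115/64 | -57/32 -7/4 -3/2 -1 0 } — -229/128
edge 10 of 14 (BLUE): { -2 -15/8 -29/16 -115/64 -229/128 | -57/32 -7/4 -3/2 -1 0 } — -457/256
edge 11 of 14 (BLUE): { -2 -15/8 -29/16 -115/64 -229/128 -457/256 | -57/32 -7/4 -3/2 -1 0 } — -913/512
edge 12 of 14 (RED): { -2 -15/8 -29/16 -115/64 -229/128 -457/256 | -913/512 -57/32 -7/4 -3/2 -1 0 } — -1827/1024
edge 13 of 14 (BLUE): { -2 -15/8 -29/16 -115/64 -229/128 -457/256 -1827/1024 | -913/512 -57/32 -7/4 -3/2 -1 0 } — -3653/2048
edge 14 of 14 (BLUE): { -2 -15/8 -29/16 -115/64 -229/128 -457/256 -1827/1024 -3653/2048 | -913/512 -57/32 -7/4 -3/2 -1 0 } — -7305/4096

-7305/4096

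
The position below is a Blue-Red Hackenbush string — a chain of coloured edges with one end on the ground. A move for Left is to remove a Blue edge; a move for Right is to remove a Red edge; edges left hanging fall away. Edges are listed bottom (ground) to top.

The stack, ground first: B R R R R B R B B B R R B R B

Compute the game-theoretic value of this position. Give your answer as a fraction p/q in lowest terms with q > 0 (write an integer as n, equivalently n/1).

B: Left { 0 }, Right { (no moves) } -> simplest 1
BR: Left { 0 }, Right { 1 } -> simplest 1/2
BRR: Left { 0 }, Right { 1/2,1 } -> simplest 1/4
BRRR: Left { 0 }, Right { 1/4,1/2,1 } -> simplest 1/8
BRRRR: Left { 0 }, Right { 1/8,1/4,1/2,1 } -> simplest 1/16
BRRRRB: Left { 0,1/16 }, Right { 1/8,1/4,1/2,1 } -> simplest 3/32
BRRRRBR: Left { 0,1/16 }, Right { 3/32,1/8,1/4,1/2,1 } -> simplest 5/64
BRRRRBRB: Left { 0,1/16,5/64 }, Right { 3/32,1/8,1/4,1/2,1 } -> simplest 11/128
BRRRRBRBB: Left { 0,1/16,5/64,11/128 }, Right { 3/32,1/8,1/4,1/2,1 } -> simplest 23/256
BRRRRBRBBB: Left { 0,1/16,5/64,11/128,23/256 }, Right { 3/32,1/8,1/4,1/2,1 } -> simplest 47/512
BRRRRBRBBBR: Left { 0,1/16,5/64,11/128,23/256 }, Right { 47/512,3/32,1/8,1/4,1/2,1 } -> simplest 93/1024
BRRRRBRBBBRR: Left { 0,1/16,5/64,11/128,23/256 }, Right { 93/1024,47/512,3/32,1/8,1/4,1/2,1 } -> simplest 185/2048
BRRRRBRBBBRRB: Left { 0,1/16,5/64,11/128,23/256,185/2048 }, Right { 93/1024,47/512,3/32,1/8,1/4,1/2,1 } -> simplest 371/4096
BRRRRBRBBBRRBR: Left { 0,1/16,5/64,11/128,23/256,185/2048 }, Right { 371/4096,93/1024,47/512,3/32,1/8,1/4,1/2,1 } -> simplest 741/8192
BRRRRBRBBBRRBRB: Left { 0,1/16,5/64,11/128,23/256,185/2048,741/8192 }, Right { 371/4096,93/1024,47/512,3/32,1/8,1/4,1/2,1 } -> simplest 1483/16384

1483/16384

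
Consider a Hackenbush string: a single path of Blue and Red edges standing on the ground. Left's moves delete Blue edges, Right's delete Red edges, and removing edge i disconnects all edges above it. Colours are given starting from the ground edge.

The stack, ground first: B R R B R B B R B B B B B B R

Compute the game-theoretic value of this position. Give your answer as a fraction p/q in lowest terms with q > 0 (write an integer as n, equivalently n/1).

5885/16384

v(B) = { 0 | ∅ } = 1
v(BR) = { 0 | 1 } = 1/2
v(BRR) = { 0 | 1/2,1 } = 1/4
v(BRRB) = { 0,1/4 | 1/2,1 } = 3/8
v(BRRBR) = { 0,1/4 | 3/8,1/2,1 } = 5/16
v(BRRBRB) = { 0,1/4,5/16 | 3/8,1/2,1 } = 11/32
v(BRRBRBB) = { 0,1/4,5/16,11/32 | 3/8,1/2,1 } = 23/64
v(BRRBRBBR) = { 0,1/4,5/16,11/32 | 23/64,3/8,1/2,1 } = 45/128
v(BRRBRBBRB) = { 0,1/4,5/16,11/32,45/128 | 23/64,3/8,1/2,1 } = 91/256
v(BRRBRBBRBB) = { 0,1/4,5/16,11/32,45/128,91/256 | 23/64,3/8,1/2,1 } = 183/512
v(BRRBRBBRBBB) = { 0,1/4,5/16,11/32,45/128,91/256,183/512 | 23/64,3/8,1/2,1 } = 367/1024
v(BRRBRBBRBBBB) = { 0,1/4,5/16,11/32,45/128,91/256,183/512,367/1024 | 23/64,3/8,1/2,1 } = 735/2048
v(BRRBRBBRBBBBB) = { 0,1/4,5/16,11/32,45/128,91/256,183/512,367/1024,735/2048 | 23/64,3/8,1/2,1 } = 1471/4096
v(BRRBRBBRBBBBBB) = { 0,1/4,5/16,11/32,45/128,91/256,183/512,367/1024,735/2048,1471/4096 | 23/64,3/8,1/2,1 } = 2943/8192
v(BRRBRBBRBBBBBBR) = { 0,1/4,5/16,11/32,45/128,91/256,183/512,367/1024,735/2048,1471/4096 | 2943/8192,23/64,3/8,1/2,1 } = 5885/16384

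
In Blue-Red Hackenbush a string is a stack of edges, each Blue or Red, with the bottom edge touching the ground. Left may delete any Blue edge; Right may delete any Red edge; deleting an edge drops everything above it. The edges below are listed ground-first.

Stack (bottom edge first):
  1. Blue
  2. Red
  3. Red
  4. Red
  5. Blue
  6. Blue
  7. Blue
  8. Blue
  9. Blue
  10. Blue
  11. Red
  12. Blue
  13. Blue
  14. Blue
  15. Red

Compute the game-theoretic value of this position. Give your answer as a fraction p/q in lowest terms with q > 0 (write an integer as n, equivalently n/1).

4061/16384

edge 1 of 15 (Blue): { 0 | none } -> 1
edge 2 of 15 (Red): { 0 | 1 } -> 1/2
edge 3 of 15 (Red): { 0 | 1/2 1 } -> 1/4
edge 4 of 15 (Red): { 0 | 1/4 1/2 1 } -> 1/8
edge 5 of 15 (Blue): { 0 1/8 | 1/4 1/2 1 } -> 3/16
edge 6 of 15 (Blue): { 0 1/8 3/16 | 1/4 1/2 1 } -> 7/32
edge 7 of 15 (Blue): { 0 1/8 3/16 7/32 | 1/4 1/2 1 } -> 15/64
edge 8 of 15 (Blue): { 0 1/8 3/16 7/32 15/64 | 1/4 1/2 1 } -> 31/128
edge 9 of 15 (Blue): { 0 1/8 3/16 7/32 15/64 31/128 | 1/4 1/2 1 } -> 63/256
edge 10 of 15 (Blue): { 0 1/8 3/16 7/32 15/64 31/128 63/256 | 1/4 1/2 1 } -> 127/512
edge 11 of 15 (Red): { 0 1/8 3/16 7/32 15/64 31/128 63/256 | 127/512 1/4 1/2 1 } -> 253/1024
edge 12 of 15 (Blue): { 0 1/8 3/16 7/32 15/64 31/128 63/256 253/1024 | 127/512 1/4 1/2 1 } -> 507/2048
edge 13 of 15 (Blue): { 0 1/8 3/16 7/32 15/64 31/128 63/256 253/1024 507/2048 | 127/512 1/4 1/2 1 } -> 1015/4096
edge 14 of 15 (Blue): { 0 1/8 3/16 7/32 15/64 31/128 63/256 253/1024 507/2048 1015/4096 | 127/512 1/4 1/2 1 } -> 2031/8192
edge 15 of 15 (Red): { 0 1/8 3/16 7/32 15/64 31/128 63/256 253/1024 507/2048 1015/4096 | 2031/8192 127/512 1/4 1/2 1 } -> 4061/16384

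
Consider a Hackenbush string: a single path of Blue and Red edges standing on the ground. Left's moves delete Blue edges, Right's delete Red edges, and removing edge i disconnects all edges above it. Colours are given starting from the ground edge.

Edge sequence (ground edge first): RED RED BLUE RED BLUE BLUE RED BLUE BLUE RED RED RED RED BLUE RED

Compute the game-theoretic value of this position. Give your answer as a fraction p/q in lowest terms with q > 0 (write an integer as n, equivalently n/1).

edge 1 of 15 (RED): { none | 0 } ⇒ -1
edge 2 of 15 (RED): { none | -1 0 } ⇒ -2
edge 3 of 15 (BLUE): { -2 | -1 0 } ⇒ -3/2
edge 4 of 15 (RED): { -2 | -3/2 -1 0 } ⇒ -7/4
edge 5 of 15 (BLUE): { -2 -7/4 | -3/2 -1 0 } ⇒ -13/8
edge 6 of 15 (BLUE): { -2 -7/4 -13/8 | -3/2 -1 0 } ⇒ -25/16
edge 7 of 15 (RED): { -2 -7/4 -13/8 | -25/16 -3/2 -1 0 } ⇒ -51/32
edge 8 of 15 (BLUE): { -2 -7/4 -13/8 -51/32 | -25/16 -3/2 -1 0 } ⇒ -101/64
edge 9 of 15 (BLUE): { -2 -7/4 -13/8 -51/32 -101/64 | -25/16 -3/2 -1 0 } ⇒ -201/128
edge 10 of 15 (RED): { -2 -7/4 -13/8 -51/32 -101/64 | -201/128 -25/16 -3/2 -1 0 } ⇒ -403/256
edge 11 of 15 (RED): { -2 -7/4 -13/8 -51/32 -101/64 | -403/256 -201/128 -25/16 -3/2 -1 0 } ⇒ -807/512
edge 12 of 15 (RED): { -2 -7/4 -13/8 -51/32 -101/64 | -807/512 -403/256 -201/128 -25/16 -3/2 -1 0 } ⇒ -1615/1024
edge 13 of 15 (RED): { -2 -7/4 -13/8 -51/32 -101/64 | -1615/1024 -807/512 -403/256 -201/128 -25/16 -3/2 -1 0 } ⇒ -3231/2048
edge 14 of 15 (BLUE): { -2 -7/4 -13/8 -51/32 -101/64 -3231/2048 | -1615/1024 -807/512 -403/256 -201/128 -25/16 -3/2 -1 0 } ⇒ -6461/4096
edge 15 of 15 (RED): { -2 -7/4 -13/8 -51/32 -101/64 -3231/2048 | -6461/4096 -1615/1024 -807/512 -403/256 -201/128 -25/16 -3/2 -1 0 } ⇒ -12923/8192

-12923/8192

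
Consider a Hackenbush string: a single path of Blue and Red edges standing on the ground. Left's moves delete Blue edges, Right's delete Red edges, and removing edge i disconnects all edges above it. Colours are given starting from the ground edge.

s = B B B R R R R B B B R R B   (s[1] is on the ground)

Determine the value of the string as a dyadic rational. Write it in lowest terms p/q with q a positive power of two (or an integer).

2163/1024

edge 1 of 13 (B): { 0 |  } = 1
edge 2 of 13 (B): { 0, 1 |  } = 2
edge 3 of 13 (B): { 0, 1, 2 |  } = 3
edge 4 of 13 (R): { 0, 1, 2 | 3 } = 5/2
edge 5 of 13 (R): { 0, 1, 2 | 5/2, 3 } = 9/4
edge 6 of 13 (R): { 0, 1, 2 | 9/4, 5/2, 3 } = 17/8
edge 7 of 13 (R): { 0, 1, 2 | 17/8, 9/4, 5/2, 3 } = 33/16
edge 8 of 13 (B): { 0, 1, 2, 33/16 | 17/8, 9/4, 5/2, 3 } = 67/32
edge 9 of 13 (B): { 0, 1, 2, 33/16, 67/32 | 17/8, 9/4, 5/2, 3 } = 135/64
edge 10 of 13 (B): { 0, 1, 2, 33/16, 67/32, 135/64 | 17/8, 9/4, 5/2, 3 } = 271/128
edge 11 of 13 (R): { 0, 1, 2, 33/16, 67/32, 135/64 | 271/128, 17/8, 9/4, 5/2, 3 } = 541/256
edge 12 of 13 (R): { 0, 1, 2, 33/16, 67/32, 135/64 | 541/256, 271/128, 17/8, 9/4, 5/2, 3 } = 1081/512
edge 13 of 13 (B): { 0, 1, 2, 33/16, 67/32, 135/64, 1081/512 | 541/256, 271/128, 17/8, 9/4, 5/2, 3 } = 2163/1024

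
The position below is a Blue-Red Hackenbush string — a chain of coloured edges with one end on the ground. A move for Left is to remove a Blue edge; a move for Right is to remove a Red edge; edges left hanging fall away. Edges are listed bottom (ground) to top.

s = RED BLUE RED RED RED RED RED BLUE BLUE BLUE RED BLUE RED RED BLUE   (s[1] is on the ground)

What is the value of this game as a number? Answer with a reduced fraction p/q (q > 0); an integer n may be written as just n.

Build g(s[:k]) for k = 1..15, string s = RED BLUE RED RED RED RED RED BLUE BLUE BLUE RED BLUE RED RED BLUE.
1 of 15 · R · max L −∞ · min R 0 gives -1
2 of 15 · RB · max L -1 · min R 0 gives -1/2
3 of 15 · RBR · max L -1 · min R -1/2 gives -3/4
4 of 15 · RBRR · max L -1 · min R -3/4 gives -7/8
5 of 15 · RBRRR · max L -1 · min R -7/8 gives -15/16
6 of 15 · RBRRRR · max L -1 · min R -15/16 gives -31/32
7 of 15 · RBRRRRR · max L -1 · min R -31/32 gives -63/64
8 of 15 · RBRRRRRB · max L -63/64 · min R -31/32 gives -125/128
9 of 15 · RBRRRRRBB · max L -125/128 · min R -31/32 gives -249/256
10 of 15 · RBRRRRRBBB · max L -249/256 · min R -31/32 gives -497/512
11 of 15 · RBRRRRRBBBR · max L -249/256 · min R -497/512 gives -995/1024
12 of 15 · RBRRRRRBBBRB · max L -995/1024 · min R -497/512 gives -1989/2048
13 of 15 · RBRRRRRBBBRBR · max L -995/1024 · min R -1989/2048 gives -3979/4096
14 of 15 · RBRRRRRBBBRBRR · max L -995/1024 · min R -3979/4096 gives -7959/8192
15 of 15 · RBRRRRRBBBRBRRB · max L -7959/8192 · min R -3979/4096 gives -15917/16384

-15917/16384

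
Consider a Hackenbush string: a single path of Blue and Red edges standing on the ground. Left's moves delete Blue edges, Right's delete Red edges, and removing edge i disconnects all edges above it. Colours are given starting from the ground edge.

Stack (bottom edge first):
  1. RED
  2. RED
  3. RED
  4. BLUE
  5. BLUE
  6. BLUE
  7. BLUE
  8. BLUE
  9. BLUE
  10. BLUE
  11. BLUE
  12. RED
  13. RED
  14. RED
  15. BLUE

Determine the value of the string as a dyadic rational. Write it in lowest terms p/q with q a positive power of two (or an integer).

-8221/4096

Prefix values for RED RED RED BLUE BLUE BLUE BLUE BLUE BLUE BLUE BLUE RED RED RED BLUE via {L|R} + simplicity:
1 of 15 · R · max L −∞ · min R 0 gives -1
2 of 15 · RR · max L −∞ · min R -1 gives -2
3 of 15 · RRR · max L −∞ · min R -2 gives -3
4 of 15 · RRRB · max L -3 · min R -2 gives -5/2
5 of 15 · RRRBB · max L -5/2 · min R -2 gives -9/4
6 of 15 · RRRBBB · max L -9/4 · min R -2 gives -17/8
7 of 15 · RRRBBBB · max L -17/8 · min R -2 gives -33/16
8 of 15 · RRRBBBBB · max L -33/16 · min R -2 gives -65/32
9 of 15 · RRRBBBBBB · max L -65/32 · min R -2 gives -129/64
10 of 15 · RRRBBBBBBB · max L -129/64 · min R -2 gives -257/128
11 of 15 · RRRBBBBBBBB · max L -257/128 · min R -2 gives -513/256
12 of 15 · RRRBBBBBBBBR · max L -257/128 · min R -513/256 gives -1027/512
13 of 15 · RRRBBBBBBBBRR · max L -257/128 · min R -1027/512 gives -2055/1024
14 of 15 · RRRBBBBBBBBRRR · max L -257/128 · min R -2055/1024 gives -4111/2048
15 of 15 · RRRBBBBBBBBRRRB · max L -4111/2048 · min R -2055/1024 gives -8221/4096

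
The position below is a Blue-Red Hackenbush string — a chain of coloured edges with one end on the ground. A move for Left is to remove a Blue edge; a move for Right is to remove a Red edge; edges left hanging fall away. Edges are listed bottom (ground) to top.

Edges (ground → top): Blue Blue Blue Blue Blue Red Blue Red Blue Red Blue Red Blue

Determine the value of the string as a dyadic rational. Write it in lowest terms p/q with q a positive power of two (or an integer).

v_1 [B]  L=[0]  R=[]  ⇒ 1
v_2 [BB]  L=[0,1]  R=[]  ⇒ 2
v_3 [BBB]  L=[0,1,2]  R=[]  ⇒ 3
v_4 [BBBB]  L=[0,1,2,3]  R=[]  ⇒ 4
v_5 [BBBBB]  L=[0,1,2,3,4]  R=[]  ⇒ 5
v_6 [BBBBBR]  L=[0,1,2,3,4]  R=[5]  ⇒ 9/2
v_7 [BBBBBRB]  L=[0,1,2,3,4,9/2]  R=[5]  ⇒ 19/4
v_8 [BBBBBRBR]  L=[0,1,2,3,4,9/2]  R=[19/4,5]  ⇒ 37/8
v_9 [BBBBBRBRB]  L=[0,1,2,3,4,9/2,37/8]  R=[19/4,5]  ⇒ 75/16
v_10 [BBBBBRBRBR]  L=[0,1,2,3,4,9/2,37/8]  R=[75/16,19/4,5]  ⇒ 149/32
v_11 [BBBBBRBRBRB]  L=[0,1,2,3,4,9/2,37/8,149/32]  R=[75/16,19/4,5]  ⇒ 299/64
v_12 [BBBBBRBRBRBR]  L=[0,1,2,3,4,9/2,37/8,149/32]  R=[299/64,75/16,19/4,5]  ⇒ 597/128
v_13 [BBBBBRBRBRBRB]  L=[0,1,2,3,4,9/2,37/8,149/32,597/128]  R=[299/64,75/16,19/4,5]  ⇒ 1195/256

1195/256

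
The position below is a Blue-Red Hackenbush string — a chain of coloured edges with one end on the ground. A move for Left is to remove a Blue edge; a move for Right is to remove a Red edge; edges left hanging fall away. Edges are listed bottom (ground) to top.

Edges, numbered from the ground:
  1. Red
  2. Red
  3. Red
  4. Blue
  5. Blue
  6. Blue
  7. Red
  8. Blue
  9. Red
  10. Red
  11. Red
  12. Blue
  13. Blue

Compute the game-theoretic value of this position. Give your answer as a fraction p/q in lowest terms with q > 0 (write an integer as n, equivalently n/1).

-2233/1024

g_1 [R]  L=[]  R=[0]  gives -1
g_2 [RR]  L=[]  R=[-1 0]  gives -2
g_3 [RRR]  L=[]  R=[-2 -1 0]  gives -3
g_4 [RRRB]  L=[-3]  R=[-2 -1 0]  gives -5/2
g_5 [RRRBB]  L=[-3 -5/2]  R=[-2 -1 0]  gives -9/4
g_6 [RRRBBB]  L=[-3 -5/2 -9/4]  R=[-2 -1 0]  gives -17/8
g_7 [RRRBBBR]  L=[-3 -5/2 -9/4]  R=[-17/8 -2 -1 0]  gives -35/16
g_8 [RRRBBBRB]  L=[-3 -5/2 -9/4 -35/16]  R=[-17/8 -2 -1 0]  gives -69/32
g_9 [RRRBBBRBR]  L=[-3 -5/2 -9/4 -35/16]  R=[-69/32 -17/8 -2 -1 0]  gives -139/64
g_10 [RRRBBBRBRR]  L=[-3 -5/2 -9/4 -35/16]  R=[-139/64 -69/32 -17/8 -2 -1 0]  gives -279/128
g_11 [RRRBBBRBRRR]  L=[-3 -5/2 -9/4 -35/16]  R=[-279/128 -139/64 -69/32 -17/8 -2 -1 0]  gives -559/256
g_12 [RRRBBBRBRRRB]  L=[-3 -5/2 -9/4 -35/16 -559/256]  R=[-279/128 -139/64 -69/32 -17/8 -2 -1 0]  gives -1117/512
g_13 [RRRBBBRBRRRBB]  L=[-3 -5/2 -9/4 -35/16 -559/256 -1117/512]  R=[-279/128 -139/64 -69/32 -17/8 -2 -1 0]  gives -2233/1024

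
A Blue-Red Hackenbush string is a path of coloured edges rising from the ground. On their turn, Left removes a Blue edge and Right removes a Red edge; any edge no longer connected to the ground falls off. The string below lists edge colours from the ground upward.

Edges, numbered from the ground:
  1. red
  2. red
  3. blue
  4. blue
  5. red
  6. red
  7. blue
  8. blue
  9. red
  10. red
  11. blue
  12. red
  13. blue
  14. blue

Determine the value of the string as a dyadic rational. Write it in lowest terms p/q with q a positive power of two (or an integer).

Prefix values for red red blue blue red red blue blue red red blue red blue blue via {L|R} + simplicity:
r: Left { — }, Right { 0 } → simplest -1
rr: Left { — }, Right { -1 0 } → simplest -2
rrb: Left { -2 }, Right { -1 0 } → simplest -3/2
rrbb: Left { -2 -3/2 }, Right { -1 0 } → simplest -5/4
rrbbr: Left { -2 -3/2 }, Right { -5/4 -1 0 } → simplest -11/8
rrbbrr: Left { -2 -3/2 }, Right { -11/8 -5/4 -1 0 } → simplest -23/16
rrbbrrb: Left { -2 -3/2 -23/16 }, Right { -11/8 -5/4 -1 0 } → simplest -45/32
rrbbrrbb: Left { -2 -3/2 -23/16 -45/32 }, Right { -11/8 -5/4 -1 0 } → simplest -89/64
rrbbrrbbr: Left { -2 -3/2 -23/16 -45/32 }, Right { -89/64 -11/8 -5/4 -1 0 } → simplest -179/128
rrbbrrbbrr: Left { -2 -3/2 -23/16 -45/32 }, Right { -179/128 -89/64 -11/8 -5/4 -1 0 } → simplest -359/256
rrbbrrbbrrb: Left { -2 -3/2 -23/16 -45/32 -359/256 }, Right { -179/128 -89/64 -11/8 -5/4 -1 0 } → simplest -717/512
rrbbrrbbrrbr: Left { -2 -3/2 -23/16 -45/32 -359/256 }, Right { -717/512 -179/128 -89/64 -11/8 -5/4 -1 0 } → simplest -1435/1024
rrbbrrbbrrbrb: Left { -2 -3/2 -23/16 -45/32 -359/256 -1435/1024 }, Right { -717/512 -179/128 -89/64 -11/8 -5/4 -1 0 } → simplest -2869/2048
rrbbrrbbrrbrbb: Left { -2 -3/2 -23/16 -45/32 -359/256 -1435/1024 -2869/2048 }, Right { -717/512 -179/128 -89/64 -11/8 -5/4 -1 0 } → simplest -5737/4096

-5737/4096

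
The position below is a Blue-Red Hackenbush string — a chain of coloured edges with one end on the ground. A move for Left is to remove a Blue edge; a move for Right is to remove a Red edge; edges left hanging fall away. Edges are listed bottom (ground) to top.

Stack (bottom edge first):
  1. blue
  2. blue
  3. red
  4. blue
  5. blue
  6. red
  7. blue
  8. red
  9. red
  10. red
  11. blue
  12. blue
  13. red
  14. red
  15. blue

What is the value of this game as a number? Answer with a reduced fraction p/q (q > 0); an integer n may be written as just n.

edge 1 of 15 (blue): { 0 |  } gives 1
edge 2 of 15 (blue): { 0; 1 |  } gives 2
edge 3 of 15 (red): { 0; 1 | 2 } gives 3/2
edge 4 of 15 (blue): { 0; 1; 3/2 | 2 } gives 7/4
edge 5 of 15 (blue): { 0; 1; 3/2; 7/4 | 2 } gives 15/8
edge 6 of 15 (red): { 0; 1; 3/2; 7/4 | 15/8; 2 } gives 29/16
edge 7 of 15 (blue): { 0; 1; 3/2; 7/4; 29/16 | 15/8; 2 } gives 59/32
edge 8 of 15 (red): { 0; 1; 3/2; 7/4; 29/16 | 59/32; 15/8; 2 } gives 117/64
edge 9 of 15 (red): { 0; 1; 3/2; 7/4; 29/16 | 117/64; 59/32; 15/8; 2 } gives 233/128
edge 10 of 15 (red): { 0; 1; 3/2; 7/4; 29/16 | 233/128; 117/64; 59/32; 15/8; 2 } gives 465/256
edge 11 of 15 (blue): { 0; 1; 3/2; 7/4; 29/16; 465/256 | 233/128; 117/64; 59/32; 15/8; 2 } gives 931/512
edge 12 of 15 (blue): { 0; 1; 3/2; 7/4; 29/16; 465/256; 931/512 | 233/128; 117/64; 59/32; 15/8; 2 } gives 1863/1024
edge 13 of 15 (red): { 0; 1; 3/2; 7/4; 29/16; 465/256; 931/512 | 1863/1024; 233/128; 117/64; 59/32; 15/8; 2 } gives 3725/2048
edge 14 of 15 (red): { 0; 1; 3/2; 7/4; 29/16; 465/256; 931/512 | 3725/2048; 1863/1024; 233/128; 117/64; 59/32; 15/8; 2 } gives 7449/4096
edge 15 of 15 (blue): { 0; 1; 3/2; 7/4; 29/16; 465/256; 931/512; 7449/4096 | 3725/2048; 1863/1024; 233/128; 117/64; 59/32; 15/8; 2 } gives 14899/8192

14899/8192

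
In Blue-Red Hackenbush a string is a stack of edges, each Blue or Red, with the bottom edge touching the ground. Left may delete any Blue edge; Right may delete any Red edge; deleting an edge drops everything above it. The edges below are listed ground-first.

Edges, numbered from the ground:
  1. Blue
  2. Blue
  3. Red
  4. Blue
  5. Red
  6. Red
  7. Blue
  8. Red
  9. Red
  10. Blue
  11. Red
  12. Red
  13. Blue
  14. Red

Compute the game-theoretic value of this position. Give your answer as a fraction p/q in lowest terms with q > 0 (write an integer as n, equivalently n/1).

Prefix values for Blue Blue Red Blue Red Red Blue Red Red Blue Red Red Blue Red via {L|R} + simplicity:
value(B) = { 0 | (no moves) } → 1
value(BB) = { 0,1 | (no moves) } → 2
value(BBR) = { 0,1 | 2 } → 3/2
value(BBRB) = { 0,1,3/2 | 2 } → 7/4
value(BBRBR) = { 0,1,3/2 | 7/4,2 } → 13/8
value(BBRBRR) = { 0,1,3/2 | 13/8,7/4,2 } → 25/16
value(BBRBRRB) = { 0,1,3/2,25/16 | 13/8,7/4,2 } → 51/32
value(BBRBRRBR) = { 0,1,3/2,25/16 | 51/32,13/8,7/4,2 } → 101/64
value(BBRBRRBRR) = { 0,1,3/2,25/16 | 101/64,51/32,13/8,7/4,2 } → 201/128
value(BBRBRRBRRB) = { 0,1,3/2,25/16,201/128 | 101/64,51/32,13/8,7/4,2 } → 403/256
value(BBRBRRBRRBR) = { 0,1,3/2,25/16,201/128 | 403/256,101/64,51/32,13/8,7/4,2 } → 805/512
value(BBRBRRBRRBRR) = { 0,1,3/2,25/16,201/128 | 805/512,403/256,101/64,51/32,13/8,7/4,2 } → 1609/1024
value(BBRBRRBRRBRRB) = { 0,1,3/2,25/16,201/128,1609/1024 | 805/512,403/256,101/64,51/32,13/8,7/4,2 } → 3219/2048
value(BBRBRRBRRBRRBR) = { 0,1,3/2,25/16,201/128,1609/1024 | 3219/2048,805/512,403/256,101/64,51/32,13/8,7/4,2 } → 6437/4096

6437/4096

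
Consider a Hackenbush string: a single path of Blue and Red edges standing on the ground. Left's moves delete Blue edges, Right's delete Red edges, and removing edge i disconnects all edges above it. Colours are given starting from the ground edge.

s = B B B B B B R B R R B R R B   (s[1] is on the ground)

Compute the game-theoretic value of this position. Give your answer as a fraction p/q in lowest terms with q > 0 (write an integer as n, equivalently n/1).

Prefix values for B B B B B B R B R R B R R B via {L|R} + simplicity:
val(B) = { 0 | none } gives 1
val(BB) = { 0, 1 | none } gives 2
val(BBB) = { 0, 1, 2 | none } gives 3
val(BBBB) = { 0, 1, 2, 3 | none } gives 4
val(BBBBB) = { 0, 1, 2, 3, 4 | none } gives 5
val(BBBBBB) = { 0, 1, 2, 3, 4, 5 | none } gives 6
val(BBBBBBR) = { 0, 1, 2, 3, 4, 5 | 6 } gives 11/2
val(BBBBBBRB) = { 0, 1, 2, 3, 4, 5, 11/2 | 6 } gives 23/4
val(BBBBBBRBR) = { 0, 1, 2, 3, 4, 5, 11/2 | 23/4, 6 } gives 45/8
val(BBBBBBRBRR) = { 0, 1, 2, 3, 4, 5, 11/2 | 45/8, 23/4, 6 } gives 89/16
val(BBBBBBRBRRB) = { 0, 1, 2, 3, 4, 5, 11/2, 89/16 | 45/8, 23/4, 6 } gives 179/32
val(BBBBBBRBRRBR) = { 0, 1, 2, 3, 4, 5, 11/2, 89/16 | 179/32, 45/8, 23/4, 6 } gives 357/64
val(BBBBBBRBRRBRR) = { 0, 1, 2, 3, 4, 5, 11/2, 89/16 | 357/64, 179/32, 45/8, 23/4, 6 } gives 713/128
val(BBBBBBRBRRBRRB) = { 0, 1, 2, 3, 4, 5, 11/2, 89/16, 713/128 | 357/64, 179/32, 45/8, 23/4, 6 } gives 1427/256

1427/256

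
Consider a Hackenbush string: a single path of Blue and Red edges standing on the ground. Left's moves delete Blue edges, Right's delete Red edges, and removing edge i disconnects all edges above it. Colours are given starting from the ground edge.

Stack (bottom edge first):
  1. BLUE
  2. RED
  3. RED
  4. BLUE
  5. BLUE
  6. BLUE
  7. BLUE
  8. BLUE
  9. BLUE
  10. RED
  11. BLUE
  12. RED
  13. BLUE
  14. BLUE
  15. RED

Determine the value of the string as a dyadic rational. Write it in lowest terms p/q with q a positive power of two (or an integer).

8109/16384

Prefix values for BLUE RED RED BLUE BLUE BLUE BLUE BLUE BLUE RED BLUE RED BLUE BLUE RED via {L|R} + simplicity:
g(B) = { 0 | — } so 1
g(BR) = { 0 | 1 } so 1/2
g(BRR) = { 0 | 1/2; 1 } so 1/4
g(BRRB) = { 0; 1/4 | 1/2; 1 } so 3/8
g(BRRBB) = { 0; 1/4; 3/8 | 1/2; 1 } so 7/16
g(BRRBBB) = { 0; 1/4; 3/8; 7/16 | 1/2; 1 } so 15/32
g(BRRBBBB) = { 0; 1/4; 3/8; 7/16; 15/32 | 1/2; 1 } so 31/64
g(BRRBBBBB) = { 0; 1/4; 3/8; 7/16; 15/32; 31/64 | 1/2; 1 } so 63/128
g(BRRBBBBBB) = { 0; 1/4; 3/8; 7/16; 15/32; 31/64; 63/128 | 1/2; 1 } so 127/256
g(BRRBBBBBBR) = { 0; 1/4; 3/8; 7/16; 15/32; 31/64; 63/128 | 127/256; 1/2; 1 } so 253/512
g(BRRBBBBBBRB) = { 0; 1/4; 3/8; 7/16; 15/32; 31/64; 63/128; 253/512 | 127/256; 1/2; 1 } so 507/1024
g(BRRBBBBBBRBR) = { 0; 1/4; 3/8; 7/16; 15/32; 31/64; 63/128; 253/512 | 507/1024; 127/256; 1/2; 1 } so 1013/2048
g(BRRBBBBBBRBRB) = { 0; 1/4; 3/8; 7/16; 15/32; 31/64; 63/128; 253/512; 1013/2048 | 507/1024; 127/256; 1/2; 1 } so 2027/4096
g(BRRBBBBBBRBRBB) = { 0; 1/4; 3/8; 7/16; 15/32; 31/64; 63/128; 253/512; 1013/2048; 2027/4096 | 507/1024; 127/256; 1/2; 1 } so 4055/8192
g(BRRBBBBBBRBRBBR) = { 0; 1/4; 3/8; 7/16; 15/32; 31/64; 63/128; 253/512; 1013/2048; 2027/4096 | 4055/8192; 507/1024; 127/256; 1/2; 1 } so 8109/16384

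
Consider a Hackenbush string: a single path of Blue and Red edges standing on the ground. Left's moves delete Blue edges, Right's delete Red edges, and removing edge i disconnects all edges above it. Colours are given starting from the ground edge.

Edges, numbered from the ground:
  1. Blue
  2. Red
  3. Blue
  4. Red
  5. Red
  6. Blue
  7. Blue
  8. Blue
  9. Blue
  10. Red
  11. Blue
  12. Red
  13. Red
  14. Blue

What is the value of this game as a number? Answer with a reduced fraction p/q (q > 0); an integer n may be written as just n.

1 of 14 · B · max L 0 · min R +∞ — 1
2 of 14 · BR · max L 0 · min R 1 — 1/2
3 of 14 · BRB · max L 1/2 · min R 1 — 3/4
4 of 14 · BRBR · max L 1/2 · min R 3/4 — 5/8
5 of 14 · BRBRR · max L 1/2 · min R 5/8 — 9/16
6 of 14 · BRBRRB · max L 9/16 · min R 5/8 — 19/32
7 of 14 · BRBRRBB · max L 19/32 · min R 5/8 — 39/64
8 of 14 · BRBRRBBB · max L 39/64 · min R 5/8 — 79/128
9 of 14 · BRBRRBBBB · max L 79/128 · min R 5/8 — 159/256
10 of 14 · BRBRRBBBBR · max L 79/128 · min R 159/256 — 317/512
11 of 14 · BRBRRBBBBRB · max L 317/512 · min R 159/256 — 635/1024
12 of 14 · BRBRRBBBBRBR · max L 317/512 · min R 635/1024 — 1269/2048
13 of 14 · BRBRRBBBBRBRR · max L 317/512 · min R 1269/2048 — 2537/4096
14 of 14 · BRBRRBBBBRBRRB · max L 2537/4096 · min R 1269/2048 — 5075/8192

5075/8192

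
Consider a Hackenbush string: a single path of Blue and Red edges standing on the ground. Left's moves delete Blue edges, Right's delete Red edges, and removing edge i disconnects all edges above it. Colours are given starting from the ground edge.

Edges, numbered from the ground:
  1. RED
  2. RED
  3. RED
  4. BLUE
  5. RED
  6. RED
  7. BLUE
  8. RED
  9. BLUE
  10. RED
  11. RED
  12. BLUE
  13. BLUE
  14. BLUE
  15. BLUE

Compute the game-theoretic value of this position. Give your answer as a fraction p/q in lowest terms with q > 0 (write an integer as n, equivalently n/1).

-11617/4096

value(R) = { none | 0 } ⇒ -1
value(RR) = { none | -1, 0 } ⇒ -2
value(RRR) = { none | -2, -1, 0 } ⇒ -3
value(RRRB) = { -3 | -2, -1, 0 } ⇒ -5/2
value(RRRBR) = { -3 | -5/2, -2, -1, 0 } ⇒ -11/4
value(RRRBRR) = { -3 | -11/4, -5/2, -2, -1, 0 } ⇒ -23/8
value(RRRBRRB) = { -3, -23/8 | -11/4, -5/2, -2, -1, 0 } ⇒ -45/16
value(RRRBRRBR) = { -3, -23/8 | -45/16, -11/4, -5/2, -2, -1, 0 } ⇒ -91/32
value(RRRBRRBRB) = { -3, -23/8, -91/32 | -45/16, -11/4, -5/2, -2, -1, 0 } ⇒ -181/64
value(RRRBRRBRBR) = { -3, -23/8, -91/32 | -181/64, -45/16, -11/4, -5/2, -2, -1, 0 } ⇒ -363/128
value(RRRBRRBRBRR) = { -3, -23/8, -91/32 | -363/128, -181/64, -45/16, -11/4, -5/2, -2, -1, 0 } ⇒ -727/256
value(RRRBRRBRBRRB) = { -3, -23/8, -91/32, -727/256 | -363/128, -181/64, -45/16, -11/4, -5/2, -2, -1, 0 } ⇒ -1453/512
value(RRRBRRBRBRRBB) = { -3, -23/8, -91/32, -727/256, -1453/512 | -363/128, -181/64, -45/16, -11/4, -5/2, -2, -1, 0 } ⇒ -2905/1024
value(RRRBRRBRBRRBBB) = { -3, -23/8, -91/32, -727/256, -1453/512, -2905/1024 | -363/128, -181/64, -45/16, -11/4, -5/2, -2, -1, 0 } ⇒ -5809/2048
value(RRRBRRBRBRRBBBB) = { -3, -23/8, -91/32, -727/256, -1453/512, -2905/1024, -5809/2048 | -363/128, -181/64, -45/16, -11/4, -5/2, -2, -1, 0 } ⇒ -11617/4096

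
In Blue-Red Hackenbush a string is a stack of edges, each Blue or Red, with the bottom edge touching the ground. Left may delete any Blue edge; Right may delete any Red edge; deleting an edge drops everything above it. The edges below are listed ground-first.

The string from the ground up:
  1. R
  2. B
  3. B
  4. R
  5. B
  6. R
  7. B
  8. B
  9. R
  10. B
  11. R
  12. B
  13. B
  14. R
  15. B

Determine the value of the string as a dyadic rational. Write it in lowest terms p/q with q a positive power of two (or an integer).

Prefix values for R B B R B R B B R B R B B R B via {L|R} + simplicity:
edge 1 of 15 (R): { · | 0 } => -1
edge 2 of 15 (B): { -1 | 0 } => -1/2
edge 3 of 15 (B): { -1, -1/2 | 0 } => -1/4
edge 4 of 15 (R): { -1, -1/2 | -1/4, 0 } => -3/8
edge 5 of 15 (B): { -1, -1/2, -3/8 | -1/4, 0 } => -5/16
edge 6 of 15 (R): { -1, -1/2, -3/8 | -5/16, -1/4, 0 } => -11/32
edge 7 of 15 (B): { -1, -1/2, -3/8, -11/32 | -5/16, -1/4, 0 } => -21/64
edge 8 of 15 (B): { -1, -1/2, -3/8, -11/32, -21/64 | -5/16, -1/4, 0 } => -41/128
edge 9 of 15 (R): { -1, -1/2, -3/8, -11/32, -21/64 | -41/128, -5/16, -1/4, 0 } => -83/256
edge 10 of 15 (B): { -1, -1/2, -3/8, -11/32, -21/64, -83/256 | -41/128, -5/16, -1/4, 0 } => -165/512
edge 11 of 15 (R): { -1, -1/2, -3/8, -11/32, -21/64, -83/256 | -165/512, -41/128, -5/16, -1/4, 0 } => -331/1024
edge 12 of 15 (B): { -1, -1/2, -3/8, -11/32, -21/64, -83/256, -331/1024 | -165/512, -41/128, -5/16, -1/4, 0 } => -661/2048
edge 13 of 15 (B): { -1, -1/2, -3/8, -11/32, -21/64, -83/256, -331/1024, -661/2048 | -165/512, -41/128, -5/16, -1/4, 0 } => -1321/4096
edge 14 of 15 (R): { -1, -1/2, -3/8, -11/32, -21/64, -83/256, -331/1024, -661/2048 | -1321/4096, -165/512, -41/128, -5/16, -1/4, 0 } => -2643/8192
edge 15 of 15 (B): { -1, -1/2, -3/8, -11/32, -21/64, -83/256, -331/1024, -661/2048, -2643/8192 | -1321/4096, -165/512, -41/128, -5/16, -1/4, 0 } => -5285/16384

-5285/16384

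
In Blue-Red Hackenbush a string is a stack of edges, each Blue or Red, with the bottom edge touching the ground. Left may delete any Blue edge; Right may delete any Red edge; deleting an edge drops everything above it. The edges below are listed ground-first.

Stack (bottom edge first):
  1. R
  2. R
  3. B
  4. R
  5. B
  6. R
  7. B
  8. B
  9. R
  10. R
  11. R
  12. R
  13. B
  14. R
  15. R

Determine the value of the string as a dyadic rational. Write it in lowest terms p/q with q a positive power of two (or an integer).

-13559/8192

value_1 [R]  L=[]  R=[0]  — -1
value_2 [RR]  L=[]  R=[-1, 0]  — -2
value_3 [RRB]  L=[-2]  R=[-1, 0]  — -3/2
value_4 [RRBR]  L=[-2]  R=[-3/2, -1, 0]  — -7/4
value_5 [RRBRB]  L=[-2, -7/4]  R=[-3/2, -1, 0]  — -13/8
value_6 [RRBRBR]  L=[-2, -7/4]  R=[-13/8, -3/2, -1, 0]  — -27/16
value_7 [RRBRBRB]  L=[-2, -7/4, -27/16]  R=[-13/8, -3/2, -1, 0]  — -53/32
value_8 [RRBRBRBB]  L=[-2, -7/4, -27/16, -53/32]  R=[-13/8, -3/2, -1, 0]  — -105/64
value_9 [RRBRBRBBR]  L=[-2, -7/4, -27/16, -53/32]  R=[-105/64, -13/8, -3/2, -1, 0]  — -211/128
value_10 [RRBRBRBBRR]  L=[-2, -7/4, -27/16, -53/32]  R=[-211/128, -105/64, -13/8, -3/2, -1, 0]  — -423/256
value_11 [RRBRBRBBRRR]  L=[-2, -7/4, -27/16, -53/32]  R=[-423/256, -211/128, -105/64, -13/8, -3/2, -1, 0]  — -847/512
value_12 [RRBRBRBBRRRR]  L=[-2, -7/4, -27/16, -53/32]  R=[-847/512, -423/256, -211/128, -105/64, -13/8, -3/2, -1, 0]  — -1695/1024
value_13 [RRBRBRBBRRRRB]  L=[-2, -7/4, -27/16, -53/32, -1695/1024]  R=[-847/512, -423/256, -211/128, -105/64, -13/8, -3/2, -1, 0]  — -3389/2048
value_14 [RRBRBRBBRRRRBR]  L=[-2, -7/4, -27/16, -53/32, -1695/1024]  R=[-3389/2048, -847/512, -423/256, -211/128, -105/64, -13/8, -3/2, -1, 0]  — -6779/4096
value_15 [RRBRBRBBRRRRBRR]  L=[-2, -7/4, -27/16, -53/32, -1695/1024]  R=[-6779/4096, -3389/2048, -847/512, -423/256, -211/128, -105/64, -13/8, -3/2, -1, 0]  — -13559/8192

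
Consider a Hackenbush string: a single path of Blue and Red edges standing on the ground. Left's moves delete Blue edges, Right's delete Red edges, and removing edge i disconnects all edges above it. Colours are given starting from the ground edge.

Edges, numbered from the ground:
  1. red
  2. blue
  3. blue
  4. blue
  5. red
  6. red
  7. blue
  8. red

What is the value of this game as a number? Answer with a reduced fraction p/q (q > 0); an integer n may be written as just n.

-27/128

Prefix values for red blue blue blue red red blue red via {L|R} + simplicity:
value(r) = { (no moves) | 0 } so -1
value(rb) = { -1 | 0 } so -1/2
value(rbb) = { -1; -1/2 | 0 } so -1/4
value(rbbb) = { -1; -1/2; -1/4 | 0 } so -1/8
value(rbbbr) = { -1; -1/2; -1/4 | -1/8; 0 } so -3/16
value(rbbbrr) = { -1; -1/2; -1/4 | -3/16; -1/8; 0 } so -7/32
value(rbbbrrb) = { -1; -1/2; -1/4; -7/32 | -3/16; -1/8; 0 } so -13/64
value(rbbbrrbr) = { -1; -1/2; -1/4; -7/32 | -13/64; -3/16; -1/8; 0 } so -27/128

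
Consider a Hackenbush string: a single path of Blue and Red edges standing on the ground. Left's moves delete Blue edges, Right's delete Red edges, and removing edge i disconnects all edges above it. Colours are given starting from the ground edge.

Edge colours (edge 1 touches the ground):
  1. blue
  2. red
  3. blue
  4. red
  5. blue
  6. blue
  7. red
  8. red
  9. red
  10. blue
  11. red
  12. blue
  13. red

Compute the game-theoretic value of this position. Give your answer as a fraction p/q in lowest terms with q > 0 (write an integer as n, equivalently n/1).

2837/4096

Build g(s[:k]) for k = 1..13, string s = blue red blue red blue blue red red red blue red blue red.
b: Left { 0 }, Right { — } ⇒ simplest 1
br: Left { 0 }, Right { 1 } ⇒ simplest 1/2
brb: Left { 0 1/2 }, Right { 1 } ⇒ simplest 3/4
brbr: Left { 0 1/2 }, Right { 3/4 1 } ⇒ simplest 5/8
brbrb: Left { 0 1/2 5/8 }, Right { 3/4 1 } ⇒ simplest 11/16
brbrbb: Left { 0 1/2 5/8 11/16 }, Right { 3/4 1 } ⇒ simplest 23/32
brbrbbr: Left { 0 1/2 5/8 11/16 }, Right { 23/32 3/4 1 } ⇒ simplest 45/64
brbrbbrr: Left { 0 1/2 5/8 11/16 }, Right { 45/64 23/32 3/4 1 } ⇒ simplest 89/128
brbrbbrrr: Left { 0 1/2 5/8 11/16 }, Right { 89/128 45/64 23/32 3/4 1 } ⇒ simplest 177/256
brbrbbrrrb: Left { 0 1/2 5/8 11/16 177/256 }, Right { 89/128 45/64 23/32 3/4 1 } ⇒ simplest 355/512
brbrbbrrrbr: Left { 0 1/2 5/8 11/16 177/256 }, Right { 355/512 89/128 45/64 23/32 3/4 1 } ⇒ simplest 709/1024
brbrbbrrrbrb: Left { 0 1/2 5/8 11/16 177/256 709/1024 }, Right { 355/512 89/128 45/64 23/32 3/4 1 } ⇒ simplest 1419/2048
brbrbbrrrbrbr: Left { 0 1/2 5/8 11/16 177/256 709/1024 }, Right { 1419/2048 355/512 89/128 45/64 23/32 3/4 1 } ⇒ simplest 2837/4096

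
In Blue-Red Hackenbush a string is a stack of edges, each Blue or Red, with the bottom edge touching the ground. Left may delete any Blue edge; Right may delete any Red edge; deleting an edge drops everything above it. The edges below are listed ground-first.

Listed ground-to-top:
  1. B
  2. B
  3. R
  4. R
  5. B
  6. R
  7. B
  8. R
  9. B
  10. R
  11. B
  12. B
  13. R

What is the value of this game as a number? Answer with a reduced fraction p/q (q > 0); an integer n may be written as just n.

2733/2048

step 1: add B to get B; options L={ 0 } R={ · } → 1
step 2: add B to get BB; options L={ 0; 1 } R={ · } → 2
step 3: add R to get BBR; options L={ 0; 1 } R={ 2 } → 3/2
step 4: add R to get BBRR; options L={ 0; 1 } R={ 3/2; 2 } → 5/4
step 5: add B to get BBRRB; options L={ 0; 1; 5/4 } R={ 3/2; 2 } → 11/8
step 6: add R to get BBRRBR; options L={ 0; 1; 5/4 } R={ 11/8; 3/2; 2 } → 21/16
step 7: add B to get BBRRBRB; options L={ 0; 1; 5/4; 21/16 } R={ 11/8; 3/2; 2 } → 43/32
step 8: add R to get BBRRBRBR; options L={ 0; 1; 5/4; 21/16 } R={ 43/32; 11/8; 3/2; 2 } → 85/64
step 9: add B to get BBRRBRBRB; options L={ 0; 1; 5/4; 21/16; 85/64 } R={ 43/32; 11/8; 3/2; 2 } → 171/128
step 10: add R to get BBRRBRBRBR; options L={ 0; 1; 5/4; 21/16; 85/64 } R={ 171/128; 43/32; 11/8; 3/2; 2 } → 341/256
step 11: add B to get BBRRBRBRBRB; options L={ 0; 1; 5/4; 21/16; 85/64; 341/256 } R={ 171/128; 43/32; 11/8; 3/2; 2 } → 683/512
step 12: add B to get BBRRBRBRBRBB; options L={ 0; 1; 5/4; 21/16; 85/64; 341/256; 683/512 } R={ 171/128; 43/32; 11/8; 3/2; 2 } → 1367/1024
step 13: add R to get BBRRBRBRBRBBR; options L={ 0; 1; 5/4; 21/16; 85/64; 341/256; 683/512 } R={ 1367/1024; 171/128; 43/32; 11/8; 3/2; 2 } → 2733/2048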